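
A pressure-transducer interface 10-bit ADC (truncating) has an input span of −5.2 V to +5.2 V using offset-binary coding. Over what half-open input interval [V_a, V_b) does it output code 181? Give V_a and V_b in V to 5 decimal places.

LSB = 10.4/2^10 = 10.156 mV.
V_a = V_low + 181·LSB = -3.36172 V; V_b = V_low + 182·LSB = -3.35156 V.

[-3.36172 V, -3.35156 V)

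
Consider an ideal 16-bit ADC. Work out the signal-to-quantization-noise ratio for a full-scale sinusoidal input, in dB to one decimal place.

98.1 dB

SNR ≈ 6.02·N + 1.76 dB = 6.02·16 + 1.76 = 98.08 dB.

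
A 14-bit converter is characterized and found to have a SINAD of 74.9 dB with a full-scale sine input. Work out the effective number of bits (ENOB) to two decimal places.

ENOB = (SINAD − 1.76) / 6.02 = (74.9 − 1.76)/6.02 = 12.150.

12.15 bits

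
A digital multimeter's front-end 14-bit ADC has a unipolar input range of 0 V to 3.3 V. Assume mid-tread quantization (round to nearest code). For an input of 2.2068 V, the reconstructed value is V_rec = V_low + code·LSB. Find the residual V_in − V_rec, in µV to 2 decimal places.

86.13 µV

One LSB is 3.3 V / 16384 = 201.42 µV.
Scaled input = 10956.4276 LSBs, so code = 10956.
V_rec = 0 + 10956·0.000201416 = 2.2067139 V.
Error = 2.2068 − 2.2067139 = 8.61328e-05 V = 86.13 µV.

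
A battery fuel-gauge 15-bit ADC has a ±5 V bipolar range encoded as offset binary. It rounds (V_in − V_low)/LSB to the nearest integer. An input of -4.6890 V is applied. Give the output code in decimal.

LSB = 10 V / 32768 = 305.18 µV.
(V_in − V_low)/LSB = (-4.6890 − (−5)) / 0.000305176 = 1019.085.
Round → code 1019.

code 1019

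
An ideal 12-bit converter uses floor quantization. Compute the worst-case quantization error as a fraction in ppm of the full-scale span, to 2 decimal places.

244.14 ppm

Truncating → worst-case error = 1 LSB = V_FS/2^12, so 1e+06/4096 = 244.141 ppm of full scale.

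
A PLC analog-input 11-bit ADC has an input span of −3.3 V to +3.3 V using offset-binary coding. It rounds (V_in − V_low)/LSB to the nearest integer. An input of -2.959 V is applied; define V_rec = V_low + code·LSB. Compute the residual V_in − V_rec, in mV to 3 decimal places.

One LSB is 6.6 V / 2048 = 3.223 mV.
Scaled input = 105.8133 LSBs, so code = 106.
Code 106 maps back to (−3.3) + 106×0.00322266 V = -2.9583984 V.
Difference: -0.000601562 V → -0.602 mV.

-0.602 mV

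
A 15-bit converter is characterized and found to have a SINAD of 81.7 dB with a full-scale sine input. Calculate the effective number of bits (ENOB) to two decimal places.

13.28 bits

ENOB = (SINAD − 1.76) / 6.02 = (81.7 − 1.76)/6.02 = 13.279.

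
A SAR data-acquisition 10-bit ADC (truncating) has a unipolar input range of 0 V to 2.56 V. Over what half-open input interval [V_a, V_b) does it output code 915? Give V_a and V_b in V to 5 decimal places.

[2.28750 V, 2.29000 V)

LSB = 2.56/2^10 = 2.500 mV.
V_a = V_low + 915·LSB = 2.2875 V; V_b = V_low + 916·LSB = 2.29 V.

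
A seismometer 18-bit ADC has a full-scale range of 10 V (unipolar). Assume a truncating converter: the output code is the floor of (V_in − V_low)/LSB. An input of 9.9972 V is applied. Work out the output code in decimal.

Full-scale span = 10 V; LSB = 10/2^18 = 38.15 µV.
Input sits at 262070.600 steps above V_low.
Floor → code 262070.

code 262070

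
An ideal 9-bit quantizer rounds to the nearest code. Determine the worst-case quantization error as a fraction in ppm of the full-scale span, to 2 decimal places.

976.56 ppm

Rounding → worst-case error = ½ LSB = V_FS/2^10, so 1e+06/1024 = 976.562 ppm of full scale.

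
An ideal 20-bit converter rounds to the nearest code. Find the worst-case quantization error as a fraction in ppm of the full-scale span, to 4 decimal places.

Rounding → worst-case error = ½ LSB = V_FS/2^21, so 1e+06/2097152 = 0.476837 ppm of full scale.

0.4768 ppm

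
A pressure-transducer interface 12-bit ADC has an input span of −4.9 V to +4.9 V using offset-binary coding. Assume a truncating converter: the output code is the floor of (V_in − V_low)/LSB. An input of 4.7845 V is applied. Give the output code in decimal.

code 4047

With 4096 levels over 9.8 V, one step is 2.393 mV.
Input sits at 4047.726 steps above V_low.
⌊·⌋(4047.726) = 4047.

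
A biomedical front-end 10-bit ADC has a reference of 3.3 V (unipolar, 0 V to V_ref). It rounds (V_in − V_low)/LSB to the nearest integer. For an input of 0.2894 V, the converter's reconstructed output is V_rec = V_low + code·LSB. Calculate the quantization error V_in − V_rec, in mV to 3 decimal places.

-0.639 mV

LSB = 3.3/2^10 = 3.223 mV.
Scaled input = 89.8017 LSBs, so code = 90.
Code 90 maps back to 0 + 90×0.00322266 V = 0.29003906 V.
Error = 0.2894 − 0.29003906 = -0.000639062 V = -0.639 mV.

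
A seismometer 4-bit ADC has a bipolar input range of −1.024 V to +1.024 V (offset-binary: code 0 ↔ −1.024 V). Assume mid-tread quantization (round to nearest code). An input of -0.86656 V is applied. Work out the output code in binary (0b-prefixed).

code 0b1 (decimal 1)

With 16 levels over 2.048 V, one step is 128.000 mV.
(-0.86656 − (−1.024)) / 0.128 = 1.230 LSBs.
round(1.230) = 1.
In binary (0b-prefixed): 0b1.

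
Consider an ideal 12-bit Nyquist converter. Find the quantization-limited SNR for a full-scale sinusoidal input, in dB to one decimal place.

74.0 dB

SNR ≈ 6.02·N + 1.76 dB = 6.02·12 + 1.76 = 74.00 dB.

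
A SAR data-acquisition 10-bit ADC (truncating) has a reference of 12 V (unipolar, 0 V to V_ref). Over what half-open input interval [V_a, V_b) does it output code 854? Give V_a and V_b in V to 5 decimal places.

LSB = 12/2^10 = 11.719 mV.
V_a = V_low + 854·LSB = 10.0078 V; V_b = V_low + 855·LSB = 10.0195 V.

[10.00781 V, 10.01953 V)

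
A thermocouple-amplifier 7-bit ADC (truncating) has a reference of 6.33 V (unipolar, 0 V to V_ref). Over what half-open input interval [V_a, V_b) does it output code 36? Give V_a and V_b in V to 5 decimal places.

[1.78031 V, 1.82977 V)

LSB = 6.33/2^7 = 49.453 mV.
V_a = V_low + 36·LSB = 1.78031 V; V_b = V_low + 37·LSB = 1.82977 V.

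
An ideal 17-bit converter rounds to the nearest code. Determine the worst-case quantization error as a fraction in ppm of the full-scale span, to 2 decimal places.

Rounding → worst-case error = ½ LSB = V_FS/2^18, so 1e+06/262144 = 3.8147 ppm of full scale.

3.81 ppm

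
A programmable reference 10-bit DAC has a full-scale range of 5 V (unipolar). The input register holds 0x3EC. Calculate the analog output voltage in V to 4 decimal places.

LSB = 5 V / 2^10 = 4.883 mV.
Code 0x3EC = 1004 decimal.
V_out = 0 + 1004 × 0.00488281 V = 4.90234 V.

4.9023 V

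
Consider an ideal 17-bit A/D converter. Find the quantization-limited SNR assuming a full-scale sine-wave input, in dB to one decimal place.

104.1 dB

SNR ≈ 6.02·N + 1.76 dB = 6.02·17 + 1.76 = 104.10 dB.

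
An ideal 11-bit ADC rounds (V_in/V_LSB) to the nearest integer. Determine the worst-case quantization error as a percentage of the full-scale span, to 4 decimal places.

Rounding → worst-case error = ½ LSB = V_FS/2^12, so 100/4096 = 0.0244141 % of full scale.

0.0244 %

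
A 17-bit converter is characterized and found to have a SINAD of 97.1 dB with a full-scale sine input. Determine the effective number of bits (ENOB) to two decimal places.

15.84 bits

ENOB = (SINAD − 1.76) / 6.02 = (97.1 − 1.76)/6.02 = 15.837.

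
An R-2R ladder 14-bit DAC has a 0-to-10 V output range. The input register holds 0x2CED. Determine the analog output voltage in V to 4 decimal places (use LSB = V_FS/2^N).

LSB = 10 V / 2^14 = 0.610 mV.
Code 0x2CED = 11501 decimal.
V_out = 0 + 11501 × 0.000610352 V = 7.01965 V.

7.0197 V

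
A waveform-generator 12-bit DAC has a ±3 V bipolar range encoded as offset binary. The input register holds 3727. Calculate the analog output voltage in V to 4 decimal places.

2.4595 V

LSB = 6 V / 2^12 = 1.465 mV.
V_out = (−3) + 3727 × 0.00146484 V = 2.45947 V.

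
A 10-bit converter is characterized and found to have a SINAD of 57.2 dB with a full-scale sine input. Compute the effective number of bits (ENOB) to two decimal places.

ENOB = (SINAD − 1.76) / 6.02 = (57.2 − 1.76)/6.02 = 9.209.

9.21 bits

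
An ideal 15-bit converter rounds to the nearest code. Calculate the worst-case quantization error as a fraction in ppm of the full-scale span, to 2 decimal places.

15.26 ppm

Rounding → worst-case error = ½ LSB = V_FS/2^16, so 1e+06/65536 = 15.2588 ppm of full scale.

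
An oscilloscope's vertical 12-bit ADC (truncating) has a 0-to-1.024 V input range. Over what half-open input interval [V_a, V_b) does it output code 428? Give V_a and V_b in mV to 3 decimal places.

LSB = 1.024/2^12 = 250.00 µV.
V_a = V_low + 428·LSB = 0.107 V; V_b = V_low + 429·LSB = 0.10725 V.

[107.000 mV, 107.250 mV)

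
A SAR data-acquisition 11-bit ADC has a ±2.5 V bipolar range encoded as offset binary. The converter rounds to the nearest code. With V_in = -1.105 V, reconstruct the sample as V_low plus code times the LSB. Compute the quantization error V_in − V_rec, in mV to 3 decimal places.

Step size: 5 V ÷ 2^11 = 2.441 mV.
(-1.105 − (−2.5))/0.00244141 = 571.3920; round gives code 571.
Reconstructed: -1.105957 V.
Difference: 0.000957031 V → 0.957 mV.

0.957 mV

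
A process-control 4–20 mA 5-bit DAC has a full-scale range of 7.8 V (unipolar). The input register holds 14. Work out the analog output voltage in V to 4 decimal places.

LSB = 7.8 V / 2^5 = 243.750 mV.
V_out = 0 + 14 × 0.24375 V = 3.4125 V.

3.4125 V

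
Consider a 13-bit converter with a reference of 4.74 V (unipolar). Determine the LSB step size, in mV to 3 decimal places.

0.579 mV

Full-scale span = 4.74 V.
LSB = 4.74 / 2^13 = 4.74 / 8192 = 0.000578613 V = 0.579 mV.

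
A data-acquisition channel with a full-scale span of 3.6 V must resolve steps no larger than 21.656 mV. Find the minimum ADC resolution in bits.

Number of steps required ≥ 3.6 V / 21.656 mV = 166.24.
Need 2^N ≥ 166.24; 2^7 = 128, 2^8 = 256.
Minimum N = 8.

8 bits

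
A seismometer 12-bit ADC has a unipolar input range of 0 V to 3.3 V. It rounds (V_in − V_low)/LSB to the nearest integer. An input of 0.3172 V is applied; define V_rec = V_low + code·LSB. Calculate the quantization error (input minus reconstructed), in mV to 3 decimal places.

-0.232 mV

One LSB is 3.3 V / 4096 = 0.806 mV.
(0.3172 − 0)/0.000805664 = 393.7125; round gives code 394.
V_rec = 0 + 394·0.000805664 = 0.31743164 V.
Difference: -0.000231641 V → -0.232 mV.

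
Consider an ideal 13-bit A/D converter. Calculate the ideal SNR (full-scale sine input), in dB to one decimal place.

SNR ≈ 6.02·N + 1.76 dB = 6.02·13 + 1.76 = 80.02 dB.

80.0 dB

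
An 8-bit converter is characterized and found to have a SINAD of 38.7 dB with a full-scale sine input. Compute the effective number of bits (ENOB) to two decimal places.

6.14 bits

ENOB = (SINAD − 1.76) / 6.02 = (38.7 − 1.76)/6.02 = 6.136.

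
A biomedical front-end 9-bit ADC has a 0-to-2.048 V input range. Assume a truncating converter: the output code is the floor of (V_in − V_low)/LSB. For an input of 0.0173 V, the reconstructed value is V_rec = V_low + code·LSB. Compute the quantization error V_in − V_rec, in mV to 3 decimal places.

1.300 mV

One LSB is 2.048 V / 512 = 4.000 mV.
Scaled input = 4.3250 LSBs, so code = 4.
V_rec = 0 + 4·0.004 = 0.016 V.
Difference: 0.0013 V → 1.300 mV.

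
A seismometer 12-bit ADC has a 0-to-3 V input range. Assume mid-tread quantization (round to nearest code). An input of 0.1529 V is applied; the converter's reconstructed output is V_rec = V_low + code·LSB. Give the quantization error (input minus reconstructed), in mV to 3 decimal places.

-0.176 mV

One LSB is 3 V / 4096 = 0.732 mV.
(V_in − V_low)/LSB = (0.1529 − 0)/0.000732422 = 208.7595 → code 209 (round).
Reconstructed: 0.15307617 V.
Error = 0.1529 − 0.15307617 = -0.000176172 V = -0.176 mV.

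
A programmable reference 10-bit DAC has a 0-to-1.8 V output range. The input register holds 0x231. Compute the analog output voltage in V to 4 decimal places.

LSB = 1.8 V / 2^10 = 1.758 mV.
Code 0x231 = 561 decimal.
V_out = 0 + 561 × 0.00175781 V = 0.986133 V.

0.9861 V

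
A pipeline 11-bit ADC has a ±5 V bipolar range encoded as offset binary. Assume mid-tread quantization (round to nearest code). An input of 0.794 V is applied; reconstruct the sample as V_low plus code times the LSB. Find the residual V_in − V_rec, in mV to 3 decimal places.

LSB = 10/2^11 = 4.883 mV.
(0.794 − (−5))/0.00488281 = 1186.6112; round gives code 1187.
Reconstructed: 0.79589844 V.
V_in − V_rec = -0.00189844 V = -1.898 mV.

-1.898 mV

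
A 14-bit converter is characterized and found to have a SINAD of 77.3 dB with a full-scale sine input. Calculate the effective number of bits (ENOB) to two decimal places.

ENOB = (SINAD − 1.76) / 6.02 = (77.3 − 1.76)/6.02 = 12.548.

12.55 bits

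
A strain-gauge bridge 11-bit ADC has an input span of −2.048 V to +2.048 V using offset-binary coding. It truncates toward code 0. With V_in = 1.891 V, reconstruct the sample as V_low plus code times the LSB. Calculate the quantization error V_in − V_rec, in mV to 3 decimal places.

LSB = 4.096/2^11 = 2.000 mV.
(1.891 − (−2.048))/0.002 = 1969.5000; ⌊·⌋ gives code 1969.
Reconstructed: 1.89 V.
Error = 1.891 − 1.89 = 0.001 V = 1.000 mV.

1.000 mV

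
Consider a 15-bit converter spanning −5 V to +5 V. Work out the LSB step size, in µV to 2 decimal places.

305.18 µV

Full-scale span = 10 V.
LSB = 10 / 2^15 = 10 / 32768 = 0.000305176 V = 305.18 µV.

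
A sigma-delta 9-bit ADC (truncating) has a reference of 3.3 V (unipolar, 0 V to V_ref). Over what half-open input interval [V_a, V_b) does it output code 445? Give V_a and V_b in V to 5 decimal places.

[2.86816 V, 2.87461 V)

LSB = 3.3/2^9 = 6.445 mV.
V_a = V_low + 445·LSB = 2.86816 V; V_b = V_low + 446·LSB = 2.87461 V.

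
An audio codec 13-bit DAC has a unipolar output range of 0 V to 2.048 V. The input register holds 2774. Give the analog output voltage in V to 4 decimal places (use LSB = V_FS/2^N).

LSB = 2.048 V / 2^13 = 250.00 µV.
V_out = 0 + 2774 × 0.00025 V = 0.6935 V.

0.6935 V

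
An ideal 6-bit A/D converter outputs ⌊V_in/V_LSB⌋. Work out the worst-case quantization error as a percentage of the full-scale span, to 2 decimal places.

1.56 %

Truncating → worst-case error = 1 LSB = V_FS/2^6, so 100/64 = 1.5625 % of full scale.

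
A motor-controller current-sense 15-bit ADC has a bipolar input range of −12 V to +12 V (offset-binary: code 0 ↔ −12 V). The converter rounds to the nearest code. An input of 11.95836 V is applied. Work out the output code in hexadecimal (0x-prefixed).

code 0x7FC7 (decimal 32711)

Full-scale span = 24 V; LSB = 24/2^15 = 0.732 mV.
(V_in − V_low)/LSB = (11.95836 − (−12)) / 0.000732422 = 32711.148.
Round → code 32711.
In hexadecimal (0x-prefixed): 0x7FC7.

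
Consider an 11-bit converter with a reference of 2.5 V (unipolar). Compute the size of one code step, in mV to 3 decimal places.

1.221 mV

Full-scale span = 2.5 V.
LSB = 2.5 / 2^11 = 2.5 / 2048 = 0.0012207 V = 1.221 mV.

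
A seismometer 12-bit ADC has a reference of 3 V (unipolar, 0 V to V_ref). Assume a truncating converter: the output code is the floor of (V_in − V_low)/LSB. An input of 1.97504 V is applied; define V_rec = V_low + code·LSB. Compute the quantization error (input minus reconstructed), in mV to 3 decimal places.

0.431 mV

One LSB is 3 V / 4096 = 0.732 mV.
(1.97504 − 0)/0.000732422 = 2696.5879; ⌊·⌋ gives code 2696.
Reconstructed: 1.9746094 V.
Error = 1.97504 − 1.9746094 = 0.000430625 V = 0.431 mV.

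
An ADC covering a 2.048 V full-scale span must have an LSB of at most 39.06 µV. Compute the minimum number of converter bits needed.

16 bits

Number of steps required ≥ 2.048 V / 39.06 µV = 52432.16.
Need 2^N ≥ 52432.16; 2^15 = 32768, 2^16 = 65536.
Minimum N = 16.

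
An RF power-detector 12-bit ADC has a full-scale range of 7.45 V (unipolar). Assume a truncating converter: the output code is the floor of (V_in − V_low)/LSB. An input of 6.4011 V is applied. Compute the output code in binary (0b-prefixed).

LSB = 7.45 V / 4096 = 1.819 mV.
(V_in − V_low)/LSB = (6.4011 − 0) / 0.00181885 = 3519.316.
Floor → code 3519.
In binary (0b-prefixed): 0b110110111111.

code 0b110110111111 (decimal 3519)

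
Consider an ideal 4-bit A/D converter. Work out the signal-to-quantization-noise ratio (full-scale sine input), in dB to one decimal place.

SNR ≈ 6.02·N + 1.76 dB = 6.02·4 + 1.76 = 25.84 dB.

25.8 dB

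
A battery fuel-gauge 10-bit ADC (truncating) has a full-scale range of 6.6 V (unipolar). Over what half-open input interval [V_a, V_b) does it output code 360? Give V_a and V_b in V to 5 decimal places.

[2.32031 V, 2.32676 V)

LSB = 6.6/2^10 = 6.445 mV.
V_a = V_low + 360·LSB = 2.32031 V; V_b = V_low + 361·LSB = 2.32676 V.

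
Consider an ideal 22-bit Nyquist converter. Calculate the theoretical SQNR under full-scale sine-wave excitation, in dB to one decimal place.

SNR ≈ 6.02·N + 1.76 dB = 6.02·22 + 1.76 = 134.20 dB.

134.2 dB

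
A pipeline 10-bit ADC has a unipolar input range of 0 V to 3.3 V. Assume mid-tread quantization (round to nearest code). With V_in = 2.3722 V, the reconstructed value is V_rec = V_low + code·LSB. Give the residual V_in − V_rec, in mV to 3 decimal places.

0.325 mV

One LSB is 3.3 V / 1024 = 3.223 mV.
(2.3722 − 0)/0.00322266 = 736.1008; round gives code 736.
V_rec = 0 + 736·0.00322266 = 2.371875 V.
Error = 2.3722 − 2.371875 = 0.000325 V = 0.325 mV.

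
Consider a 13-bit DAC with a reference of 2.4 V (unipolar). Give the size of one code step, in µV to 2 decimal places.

292.97 µV

Full-scale span = 2.4 V.
LSB = 2.4 / 2^13 = 2.4 / 8192 = 0.000292969 V = 292.97 µV.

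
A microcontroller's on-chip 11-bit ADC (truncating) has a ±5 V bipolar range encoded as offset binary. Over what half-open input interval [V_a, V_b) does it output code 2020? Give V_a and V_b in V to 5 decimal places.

LSB = 10/2^11 = 4.883 mV.
V_a = V_low + 2020·LSB = 4.86328 V; V_b = V_low + 2021·LSB = 4.86816 V.

[4.86328 V, 4.86816 V)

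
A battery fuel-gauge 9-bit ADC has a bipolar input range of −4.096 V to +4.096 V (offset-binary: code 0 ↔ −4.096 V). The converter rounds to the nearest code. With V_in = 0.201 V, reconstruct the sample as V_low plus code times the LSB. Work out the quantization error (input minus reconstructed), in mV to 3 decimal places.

-7.000 mV

LSB = 8.192/2^9 = 16.000 mV.
Scaled input = 268.5625 LSBs, so code = 269.
Code 269 maps back to (−4.096) + 269×0.016 V = 0.208 V.
Difference: -0.007 V → -7.000 mV.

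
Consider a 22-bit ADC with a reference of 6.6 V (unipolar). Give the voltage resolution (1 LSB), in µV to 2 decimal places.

Full-scale span = 6.6 V.
LSB = 6.6 / 2^22 = 6.6 / 4194304 = 1.57356e-06 V = 1.57 µV.

1.57 µV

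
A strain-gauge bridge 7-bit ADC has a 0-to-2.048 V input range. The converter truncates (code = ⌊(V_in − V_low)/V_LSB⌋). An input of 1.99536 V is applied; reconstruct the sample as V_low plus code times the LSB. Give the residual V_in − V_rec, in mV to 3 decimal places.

11.360 mV

LSB = 2.048/2^7 = 16.000 mV.
(V_in − V_low)/LSB = (1.99536 − 0)/0.016 = 124.7100 → code 124 (floor).
V_rec = 0 + 124·0.016 = 1.984 V.
V_in − V_rec = 0.01136 V = 11.360 mV.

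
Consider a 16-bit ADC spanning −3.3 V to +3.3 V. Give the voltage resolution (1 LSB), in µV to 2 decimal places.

100.71 µV

Full-scale span = 6.6 V.
LSB = 6.6 / 2^16 = 6.6 / 65536 = 0.000100708 V = 100.71 µV.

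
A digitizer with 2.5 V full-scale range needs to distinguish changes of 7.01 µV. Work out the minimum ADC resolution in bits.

Number of steps required ≥ 2.5 V / 7.01 µV = 356633.38.
Need 2^N ≥ 356633.38; 2^18 = 262144, 2^19 = 524288.
Minimum N = 19.

19 bits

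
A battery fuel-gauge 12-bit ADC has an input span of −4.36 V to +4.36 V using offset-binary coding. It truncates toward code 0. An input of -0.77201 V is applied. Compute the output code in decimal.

code 1685

With 4096 levels over 8.72 V, one step is 2.129 mV.
(-0.77201 − (−4.36)) / 0.00212891 = 1685.368 LSBs.
So the output code is 1685.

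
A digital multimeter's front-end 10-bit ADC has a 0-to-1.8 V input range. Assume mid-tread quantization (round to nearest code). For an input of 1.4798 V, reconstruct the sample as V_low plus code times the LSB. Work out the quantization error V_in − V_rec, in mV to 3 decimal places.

-0.278 mV

One LSB is 1.8 V / 1024 = 1.758 mV.
(V_in − V_low)/LSB = (1.4798 − 0)/0.00175781 = 841.8418 → code 842 (round).
Code 842 maps back to 0 + 842×0.00175781 V = 1.4800781 V.
V_in − V_rec = -0.000278125 V = -0.278 mV.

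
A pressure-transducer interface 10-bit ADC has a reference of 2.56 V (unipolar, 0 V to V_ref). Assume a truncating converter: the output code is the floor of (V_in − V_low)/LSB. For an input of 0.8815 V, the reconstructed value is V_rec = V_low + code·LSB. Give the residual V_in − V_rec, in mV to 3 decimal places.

LSB = 2.56/2^10 = 2.500 mV.
(V_in − V_low)/LSB = (0.8815 − 0)/0.0025 = 352.6000 → code 352 (floor).
Reconstructed: 0.88 V.
Error = 0.8815 − 0.88 = 0.0015 V = 1.500 mV.

1.500 mV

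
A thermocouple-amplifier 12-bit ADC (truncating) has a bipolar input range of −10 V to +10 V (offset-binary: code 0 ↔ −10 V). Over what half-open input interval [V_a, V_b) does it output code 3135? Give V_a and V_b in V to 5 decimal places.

[5.30762 V, 5.31250 V)

LSB = 20/2^12 = 4.883 mV.
V_a = V_low + 3135·LSB = 5.30762 V; V_b = V_low + 3136·LSB = 5.3125 V.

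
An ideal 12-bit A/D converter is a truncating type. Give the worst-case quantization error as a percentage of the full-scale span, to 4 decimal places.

Truncating → worst-case error = 1 LSB = V_FS/2^12, so 100/4096 = 0.0244141 % of full scale.

0.0244 %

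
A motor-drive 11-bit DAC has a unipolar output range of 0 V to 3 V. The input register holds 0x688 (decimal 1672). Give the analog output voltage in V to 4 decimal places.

LSB = 3 V / 2^11 = 1.465 mV.
Code 0x688 = 1672 decimal.
V_out = 0 + 1672 × 0.00146484 V = 2.44922 V.

2.4492 V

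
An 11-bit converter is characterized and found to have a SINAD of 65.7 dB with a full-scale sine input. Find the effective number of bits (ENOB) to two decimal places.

10.62 bits

ENOB = (SINAD − 1.76) / 6.02 = (65.7 − 1.76)/6.02 = 10.621.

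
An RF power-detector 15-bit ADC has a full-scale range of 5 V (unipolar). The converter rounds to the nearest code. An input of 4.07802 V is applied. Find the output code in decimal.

With 32768 levels over 5 V, one step is 152.59 µV.
(4.07802 − 0) / 0.000152588 = 26725.712 LSBs.
round(26725.712) = 26726.

code 26726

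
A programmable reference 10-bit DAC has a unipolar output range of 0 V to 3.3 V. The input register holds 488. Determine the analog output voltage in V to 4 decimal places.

1.5727 V

LSB = 3.3 V / 2^10 = 3.223 mV.
V_out = 0 + 488 × 0.00322266 V = 1.57266 V.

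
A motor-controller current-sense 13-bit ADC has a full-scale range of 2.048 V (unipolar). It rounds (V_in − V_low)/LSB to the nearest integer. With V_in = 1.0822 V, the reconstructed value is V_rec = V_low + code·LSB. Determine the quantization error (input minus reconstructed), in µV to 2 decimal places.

-50.00 µV

LSB = 2.048/2^13 = 250.00 µV.
(1.0822 − 0)/0.00025 = 4328.8000; round gives code 4329.
Code 4329 maps back to 0 + 4329×0.00025 V = 1.08225 V.
V_in − V_rec = -5e-05 V = -50.00 µV.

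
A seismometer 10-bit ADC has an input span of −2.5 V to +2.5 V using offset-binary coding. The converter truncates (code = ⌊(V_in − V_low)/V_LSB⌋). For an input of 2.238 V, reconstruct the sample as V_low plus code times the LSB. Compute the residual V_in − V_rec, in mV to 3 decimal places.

Step size: 5 V ÷ 2^10 = 4.883 mV.
Scaled input = 970.3424 LSBs, so code = 970.
Reconstructed: 2.2363281 V.
Error = 2.238 − 2.2363281 = 0.00167187 V = 1.672 mV.

1.672 mV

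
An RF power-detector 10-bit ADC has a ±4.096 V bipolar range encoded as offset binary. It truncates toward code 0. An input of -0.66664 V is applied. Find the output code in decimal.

code 428

With 1024 levels over 8.192 V, one step is 8.000 mV.
(-0.66664 − (−4.096)) / 0.008 = 428.670 LSBs.
So the output code is 428.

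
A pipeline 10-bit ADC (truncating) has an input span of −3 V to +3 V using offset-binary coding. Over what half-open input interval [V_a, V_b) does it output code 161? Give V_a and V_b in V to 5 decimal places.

[-2.05664 V, -2.05078 V)

LSB = 6/2^10 = 5.859 mV.
V_a = V_low + 161·LSB = -2.05664 V; V_b = V_low + 162·LSB = -2.05078 V.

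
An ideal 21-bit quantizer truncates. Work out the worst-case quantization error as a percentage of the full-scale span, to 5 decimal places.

0.00005 %

Truncating → worst-case error = 1 LSB = V_FS/2^21, so 100/2097152 = 4.76837e-05 % of full scale.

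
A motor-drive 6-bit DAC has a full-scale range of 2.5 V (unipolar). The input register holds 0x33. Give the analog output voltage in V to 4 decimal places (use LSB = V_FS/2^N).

LSB = 2.5 V / 2^6 = 39.062 mV.
Code 0x33 = 51 decimal.
V_out = 0 + 51 × 0.0390625 V = 1.99219 V.

1.9922 V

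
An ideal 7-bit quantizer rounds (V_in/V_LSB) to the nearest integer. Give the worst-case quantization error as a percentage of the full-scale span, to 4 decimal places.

Rounding → worst-case error = ½ LSB = V_FS/2^8, so 100/256 = 0.390625 % of full scale.

0.3906 %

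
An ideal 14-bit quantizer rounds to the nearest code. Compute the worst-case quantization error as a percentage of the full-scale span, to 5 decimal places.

0.00305 %

Rounding → worst-case error = ½ LSB = V_FS/2^15, so 100/32768 = 0.00305176 % of full scale.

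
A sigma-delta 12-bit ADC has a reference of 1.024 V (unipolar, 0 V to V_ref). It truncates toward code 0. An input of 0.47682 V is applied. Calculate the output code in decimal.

Full-scale span = 1.024 V; LSB = 1.024/2^12 = 250.00 µV.
(V_in − V_low)/LSB = (0.47682 − 0) / 0.00025 = 1907.280.
So the output code is 1907.

code 1907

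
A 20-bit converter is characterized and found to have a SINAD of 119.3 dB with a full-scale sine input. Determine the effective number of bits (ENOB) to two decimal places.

ENOB = (SINAD − 1.76) / 6.02 = (119.3 − 1.76)/6.02 = 19.525.

19.52 bits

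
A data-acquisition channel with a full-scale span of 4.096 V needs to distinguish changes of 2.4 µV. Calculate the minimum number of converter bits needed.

21 bits

Number of steps required ≥ 4.096 V / 2.4 µV = 1706666.67.
Need 2^N ≥ 1706666.67; 2^20 = 1048576, 2^21 = 2097152.
Minimum N = 21.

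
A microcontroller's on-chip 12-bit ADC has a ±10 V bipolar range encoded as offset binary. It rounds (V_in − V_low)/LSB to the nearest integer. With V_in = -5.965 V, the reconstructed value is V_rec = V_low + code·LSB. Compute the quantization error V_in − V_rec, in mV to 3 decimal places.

1.797 mV

Step size: 20 V ÷ 2^12 = 4.883 mV.
(V_in − V_low)/LSB = (-5.965 − (−10))/0.00488281 = 826.3680 → code 826 (round).
Code 826 maps back to (−10) + 826×0.00488281 V = -5.9667969 V.
Difference: 0.00179688 V → 1.797 mV.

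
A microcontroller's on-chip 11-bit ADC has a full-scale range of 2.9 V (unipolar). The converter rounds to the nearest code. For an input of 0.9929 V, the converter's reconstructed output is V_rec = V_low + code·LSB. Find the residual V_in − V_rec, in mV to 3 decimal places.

0.273 mV

Step size: 2.9 V ÷ 2^11 = 1.416 mV.
(0.9929 − 0)/0.00141602 = 701.1928; round gives code 701.
Code 701 maps back to 0 + 701×0.00141602 V = 0.99262695 V.
Difference: 0.000273047 V → 0.273 mV.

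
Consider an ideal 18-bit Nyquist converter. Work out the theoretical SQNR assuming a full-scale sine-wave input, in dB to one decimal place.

SNR ≈ 6.02·N + 1.76 dB = 6.02·18 + 1.76 = 110.12 dB.

110.1 dB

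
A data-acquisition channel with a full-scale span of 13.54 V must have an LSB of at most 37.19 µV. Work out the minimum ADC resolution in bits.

Number of steps required ≥ 13.54 V / 37.19 µV = 364076.36.
Need 2^N ≥ 364076.36; 2^18 = 262144, 2^19 = 524288.
Minimum N = 19.

19 bits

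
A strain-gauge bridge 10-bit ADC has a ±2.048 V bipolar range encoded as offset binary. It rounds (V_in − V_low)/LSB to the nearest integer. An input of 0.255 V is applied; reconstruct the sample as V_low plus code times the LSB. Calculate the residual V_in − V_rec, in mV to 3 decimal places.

-1.000 mV

LSB = 4.096/2^10 = 4.000 mV.
(V_in − V_low)/LSB = (0.255 − (−2.048))/0.004 = 575.7500 → code 576 (round).
Code 576 maps back to (−2.048) + 576×0.004 V = 0.256 V.
V_in − V_rec = -0.001 V = -1.000 mV.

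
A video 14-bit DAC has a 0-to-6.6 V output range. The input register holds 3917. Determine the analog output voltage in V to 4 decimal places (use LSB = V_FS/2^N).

LSB = 6.6 V / 2^14 = 402.83 µV.
V_out = 0 + 3917 × 0.000402832 V = 1.57789 V.

1.5779 V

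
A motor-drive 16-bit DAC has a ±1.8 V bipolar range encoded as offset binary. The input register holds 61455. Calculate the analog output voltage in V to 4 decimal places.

LSB = 3.6 V / 2^16 = 54.93 µV.
V_out = (−1.8) + 61455 × 5.49316e-05 V = 1.57582 V.

1.5758 V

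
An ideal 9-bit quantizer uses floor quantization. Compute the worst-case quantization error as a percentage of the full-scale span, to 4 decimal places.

Truncating → worst-case error = 1 LSB = V_FS/2^9, so 100/512 = 0.195312 % of full scale.

0.1953 %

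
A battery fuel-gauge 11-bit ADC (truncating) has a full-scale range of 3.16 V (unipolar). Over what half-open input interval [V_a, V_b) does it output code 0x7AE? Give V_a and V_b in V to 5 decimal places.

LSB = 3.16/2^11 = 1.543 mV.
Code 0x7AE = 1966 decimal.
V_a = V_low + 1966·LSB = 3.03348 V; V_b = V_low + 1967·LSB = 3.03502 V.

[3.03348 V, 3.03502 V)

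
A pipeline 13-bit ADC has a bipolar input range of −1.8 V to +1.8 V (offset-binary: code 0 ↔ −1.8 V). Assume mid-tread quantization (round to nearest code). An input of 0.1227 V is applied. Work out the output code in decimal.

LSB = 3.6 V / 8192 = 439.45 µV.
(V_in − V_low)/LSB = (0.1227 − (−1.8)) / 0.000439453 = 4375.211.
Round → code 4375.

code 4375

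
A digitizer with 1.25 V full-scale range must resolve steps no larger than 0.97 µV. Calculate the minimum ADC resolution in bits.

21 bits

Number of steps required ≥ 1.25 V / 0.97 µV = 1288659.79.
Need 2^N ≥ 1288659.79; 2^20 = 1048576, 2^21 = 2097152.
Minimum N = 21.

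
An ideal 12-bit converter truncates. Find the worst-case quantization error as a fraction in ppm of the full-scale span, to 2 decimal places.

Truncating → worst-case error = 1 LSB = V_FS/2^12, so 1e+06/4096 = 244.141 ppm of full scale.

244.14 ppm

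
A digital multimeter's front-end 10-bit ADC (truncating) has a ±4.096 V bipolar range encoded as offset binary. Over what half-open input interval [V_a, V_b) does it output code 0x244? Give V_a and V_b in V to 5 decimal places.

[0.54400 V, 0.55200 V)

LSB = 8.192/2^10 = 8.000 mV.
Code 0x244 = 580 decimal.
V_a = V_low + 580·LSB = 0.544 V; V_b = V_low + 581·LSB = 0.552 V.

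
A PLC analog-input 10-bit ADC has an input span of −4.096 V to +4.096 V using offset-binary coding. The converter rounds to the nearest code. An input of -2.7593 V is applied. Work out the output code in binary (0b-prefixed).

code 0b10100111 (decimal 167)

With 1024 levels over 8.192 V, one step is 8.000 mV.
Input sits at 167.088 steps above V_low.
round(167.088) = 167.
In binary (0b-prefixed): 0b10100111.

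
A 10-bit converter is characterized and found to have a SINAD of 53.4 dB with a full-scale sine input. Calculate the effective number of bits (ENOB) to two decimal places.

ENOB = (SINAD − 1.76) / 6.02 = (53.4 − 1.76)/6.02 = 8.578.

8.58 bits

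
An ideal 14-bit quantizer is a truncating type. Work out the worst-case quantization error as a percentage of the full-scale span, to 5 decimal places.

0.00610 %

Truncating → worst-case error = 1 LSB = V_FS/2^14, so 100/16384 = 0.00610352 % of full scale.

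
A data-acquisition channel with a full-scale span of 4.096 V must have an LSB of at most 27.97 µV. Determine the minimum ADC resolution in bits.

18 bits

Number of steps required ≥ 4.096 V / 27.97 µV = 146442.62.
Need 2^N ≥ 146442.62; 2^17 = 131072, 2^18 = 262144.
Minimum N = 18.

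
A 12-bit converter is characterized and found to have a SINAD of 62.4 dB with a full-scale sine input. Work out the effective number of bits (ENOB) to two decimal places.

ENOB = (SINAD − 1.76) / 6.02 = (62.4 − 1.76)/6.02 = 10.073.

10.07 bits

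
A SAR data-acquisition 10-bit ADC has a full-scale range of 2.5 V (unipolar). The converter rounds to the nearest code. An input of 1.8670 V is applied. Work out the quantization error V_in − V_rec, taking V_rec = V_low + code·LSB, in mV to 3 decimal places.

One LSB is 2.5 V / 1024 = 2.441 mV.
(1.8670 − 0)/0.00244141 = 764.7232; round gives code 765.
Reconstructed: 1.8676758 V.
Error = 1.8670 − 1.8676758 = -0.000675781 V = -0.676 mV.

-0.676 mV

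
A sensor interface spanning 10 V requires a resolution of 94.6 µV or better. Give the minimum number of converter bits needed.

Number of steps required ≥ 10 V / 94.6 µV = 105708.25.
Need 2^N ≥ 105708.25; 2^16 = 65536, 2^17 = 131072.
Minimum N = 17.

17 bits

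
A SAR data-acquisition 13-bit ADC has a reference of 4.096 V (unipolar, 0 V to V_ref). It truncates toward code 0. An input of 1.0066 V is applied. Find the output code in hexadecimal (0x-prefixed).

Full-scale span = 4.096 V; LSB = 4.096/2^13 = 0.500 mV.
Input sits at 2013.200 steps above V_low.
So the output code is 2013.
In hexadecimal (0x-prefixed): 0x7DD.

code 0x7DD (decimal 2013)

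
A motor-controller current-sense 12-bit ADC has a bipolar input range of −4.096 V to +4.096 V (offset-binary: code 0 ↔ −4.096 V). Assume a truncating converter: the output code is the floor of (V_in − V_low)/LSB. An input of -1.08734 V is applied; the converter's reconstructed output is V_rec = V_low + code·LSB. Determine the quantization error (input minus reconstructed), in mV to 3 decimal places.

0.660 mV

One LSB is 8.192 V / 4096 = 2.000 mV.
(-1.08734 − (−4.096))/0.002 = 1504.3300; ⌊·⌋ gives code 1504.
Reconstructed: -1.088 V.
V_in − V_rec = 0.00066 V = 0.660 mV.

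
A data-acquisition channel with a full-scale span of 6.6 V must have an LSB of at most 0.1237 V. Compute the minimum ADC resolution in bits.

6 bits

Number of steps required ≥ 6.6 V / 0.1237 V = 53.35.
Need 2^N ≥ 53.35; 2^5 = 32, 2^6 = 64.
Minimum N = 6.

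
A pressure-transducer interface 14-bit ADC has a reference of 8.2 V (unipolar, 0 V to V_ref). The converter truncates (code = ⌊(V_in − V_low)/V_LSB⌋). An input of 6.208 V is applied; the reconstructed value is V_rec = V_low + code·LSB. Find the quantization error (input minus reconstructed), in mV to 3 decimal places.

LSB = 8.2/2^14 = 0.500 mV.
(V_in − V_low)/LSB = (6.208 − 0)/0.000500488 = 12403.8868 → code 12403 (floor).
V_rec = 0 + 12403·0.000500488 = 6.2075562 V.
V_in − V_rec = 0.000443848 V = 0.444 mV.

0.444 mV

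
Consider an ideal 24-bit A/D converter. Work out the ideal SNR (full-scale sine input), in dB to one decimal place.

146.2 dB

SNR ≈ 6.02·N + 1.76 dB = 6.02·24 + 1.76 = 146.24 dB.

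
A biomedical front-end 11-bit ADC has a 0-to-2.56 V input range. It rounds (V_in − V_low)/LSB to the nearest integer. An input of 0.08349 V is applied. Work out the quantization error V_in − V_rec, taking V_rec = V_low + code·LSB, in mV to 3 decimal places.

-0.260 mV

One LSB is 2.56 V / 2048 = 1.250 mV.
Scaled input = 66.7920 LSBs, so code = 67.
Reconstructed: 0.08375 V.
V_in − V_rec = -0.00026 V = -0.260 mV.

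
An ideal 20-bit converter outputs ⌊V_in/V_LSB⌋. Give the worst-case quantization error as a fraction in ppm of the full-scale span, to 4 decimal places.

Truncating → worst-case error = 1 LSB = V_FS/2^20, so 1e+06/1048576 = 0.953674 ppm of full scale.

0.9537 ppm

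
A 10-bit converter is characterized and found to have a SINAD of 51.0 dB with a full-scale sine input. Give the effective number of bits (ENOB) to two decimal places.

ENOB = (SINAD − 1.76) / 6.02 = (51.0 − 1.76)/6.02 = 8.179.

8.18 bits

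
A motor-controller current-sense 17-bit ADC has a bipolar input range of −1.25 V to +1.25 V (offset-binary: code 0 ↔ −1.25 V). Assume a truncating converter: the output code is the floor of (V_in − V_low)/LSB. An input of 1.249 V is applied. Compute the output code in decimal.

Full-scale span = 2.5 V; LSB = 2.5/2^17 = 19.07 µV.
(1.249 − (−1.25)) / 1.90735e-05 = 131019.571 LSBs.
⌊·⌋(131019.571) = 131019.

code 131019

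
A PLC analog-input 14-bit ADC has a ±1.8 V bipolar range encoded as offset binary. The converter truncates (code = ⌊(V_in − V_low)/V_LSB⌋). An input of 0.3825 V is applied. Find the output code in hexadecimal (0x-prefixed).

With 16384 levels over 3.6 V, one step is 219.73 µV.
(V_in − V_low)/LSB = (0.3825 − (−1.8)) / 0.000219727 = 9932.800.
Floor → code 9932.
In hexadecimal (0x-prefixed): 0x26CC.

code 0x26CC (decimal 9932)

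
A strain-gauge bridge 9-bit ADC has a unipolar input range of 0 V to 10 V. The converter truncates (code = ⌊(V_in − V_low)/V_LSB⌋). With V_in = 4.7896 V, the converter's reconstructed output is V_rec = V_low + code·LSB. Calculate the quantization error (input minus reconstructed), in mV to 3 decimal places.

4.444 mV

Step size: 10 V ÷ 2^9 = 19.531 mV.
Scaled input = 245.2275 LSBs, so code = 245.
Code 245 maps back to 0 + 245×0.0195312 V = 4.7851562 V.
Difference: 0.00444375 V → 4.444 mV.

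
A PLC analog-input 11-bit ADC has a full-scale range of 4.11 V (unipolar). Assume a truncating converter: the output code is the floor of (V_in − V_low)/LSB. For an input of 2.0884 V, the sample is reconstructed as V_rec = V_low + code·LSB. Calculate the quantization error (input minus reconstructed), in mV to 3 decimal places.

1.291 mV

One LSB is 4.11 V / 2048 = 2.007 mV.
(V_in − V_low)/LSB = (2.0884 − 0)/0.00200684 = 1040.6431 → code 1040 (floor).
Reconstructed: 2.0871094 V.
Error = 2.0884 − 2.0871094 = 0.00129063 V = 1.291 mV.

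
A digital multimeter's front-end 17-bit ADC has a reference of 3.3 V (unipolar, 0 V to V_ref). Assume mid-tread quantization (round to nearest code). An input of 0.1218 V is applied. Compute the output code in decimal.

With 131072 levels over 3.3 V, one step is 25.18 µV.
(0.1218 − 0) / 2.5177e-05 = 4837.748 LSBs.
round(4837.748) = 4838.

code 4838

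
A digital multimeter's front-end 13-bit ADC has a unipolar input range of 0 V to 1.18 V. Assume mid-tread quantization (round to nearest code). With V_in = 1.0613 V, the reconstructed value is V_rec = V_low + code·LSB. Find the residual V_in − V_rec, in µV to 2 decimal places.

One LSB is 1.18 V / 8192 = 144.04 µV.
(V_in − V_low)/LSB = (1.0613 − 0)/0.000144043 = 7367.9403 → code 7368 (round).
V_rec = 0 + 7368·0.000144043 = 1.0613086 V.
Error = 1.0613 − 1.0613086 = -8.59375e-06 V = -8.59 µV.

-8.59 µV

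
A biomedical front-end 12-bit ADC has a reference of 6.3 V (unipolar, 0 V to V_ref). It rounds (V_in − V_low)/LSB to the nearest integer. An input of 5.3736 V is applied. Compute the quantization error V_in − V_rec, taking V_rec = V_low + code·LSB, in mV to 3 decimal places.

LSB = 6.3/2^12 = 1.538 mV.
Scaled input = 3493.6930 LSBs, so code = 3494.
Reconstructed: 5.3740723 V.
Error = 5.3736 − 5.3740723 = -0.000472266 V = -0.472 mV.

-0.472 mV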